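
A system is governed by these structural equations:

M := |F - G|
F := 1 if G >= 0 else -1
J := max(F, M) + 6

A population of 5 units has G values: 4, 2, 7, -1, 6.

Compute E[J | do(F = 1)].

Every unit gets F=1 under the intervention. J values become 9, 7, 12, 8, 11; E[J|do(F=1)] = 9.4.

9.4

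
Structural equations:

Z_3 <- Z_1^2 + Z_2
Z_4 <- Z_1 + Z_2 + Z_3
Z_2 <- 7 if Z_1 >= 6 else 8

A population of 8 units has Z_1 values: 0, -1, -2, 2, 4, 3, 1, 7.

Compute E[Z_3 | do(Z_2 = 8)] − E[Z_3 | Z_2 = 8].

Under do(Z_2=8), Z_2's equation is replaced by Z_2=8 for every unit. Per-unit Z_3: 8, 9, 12, 12, 24, 17, 9, 57. Mean = 18.5.
Conditioning on Z_2=8 selects the 7 unit(s) with Z_1 ∈ {0, -1, -2, 2, 4, 3, 1}. Their Z_3 values: 8, 9, 12, 12, 24, 17, 9. Mean = 13.
Difference = 18.5 − 13 = 5.5.

5.5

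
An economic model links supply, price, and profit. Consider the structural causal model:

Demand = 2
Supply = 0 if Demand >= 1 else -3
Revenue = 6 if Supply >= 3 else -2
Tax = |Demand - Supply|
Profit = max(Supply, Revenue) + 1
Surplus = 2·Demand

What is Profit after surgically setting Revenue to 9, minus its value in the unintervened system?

9

do(Revenue=9) replaces the equation Revenue = 6 if Supply >= 3 else -2 with the constant Revenue = 9.
Supply = 0 if Demand >= 1 else -3  [with Demand=2]  = 0
Profit = max(Supply, Revenue) + 1  [with Supply=0, Revenue=9]  = 10
Without intervention: Supply = 0 if Demand >= 1 else -3  [with Demand=2]  = 0; Revenue = 6 if Supply >= 3 else -2  [with Supply=0]  = -2; Profit = max(Supply, Revenue) + 1  [with Supply=0, Revenue=-2]  = 1.
Change = 10 − 1 = 9.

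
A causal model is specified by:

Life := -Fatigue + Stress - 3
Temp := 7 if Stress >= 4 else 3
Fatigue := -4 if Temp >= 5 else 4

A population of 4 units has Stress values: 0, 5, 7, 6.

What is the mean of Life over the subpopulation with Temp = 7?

Observing Temp=7 restricts to units where Temp's equation naturally yields 7: Stress ∈ {5, 7, 6}. In that subpopulation Life = 6, 8, 7, mean 7.

7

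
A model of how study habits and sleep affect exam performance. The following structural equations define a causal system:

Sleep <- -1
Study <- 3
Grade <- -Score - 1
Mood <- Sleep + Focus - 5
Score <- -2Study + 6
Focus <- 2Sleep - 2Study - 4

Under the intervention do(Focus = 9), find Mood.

do(Focus=9) replaces the equation Focus <- 2Sleep - 2Study - 4 with the constant Focus = 9.
Mood = Sleep + Focus - 5  [with Sleep=-1, Focus=9]  = 3

3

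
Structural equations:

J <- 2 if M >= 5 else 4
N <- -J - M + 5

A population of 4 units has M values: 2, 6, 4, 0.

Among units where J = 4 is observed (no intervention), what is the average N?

-1

Conditioning on J=4 selects the 3 unit(s) with M ∈ {2, 4, 0}. Their N values: -1, -3, 1. Mean = -1.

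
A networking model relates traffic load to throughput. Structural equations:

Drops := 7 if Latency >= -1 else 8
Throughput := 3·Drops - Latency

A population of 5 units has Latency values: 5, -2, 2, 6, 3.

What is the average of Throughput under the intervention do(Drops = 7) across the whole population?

18.2

The intervention sets Drops=7 in all 5 units regardless of Latency. Recomputing Throughput per unit gives 16, 23, 19, 15, 18; average 18.2.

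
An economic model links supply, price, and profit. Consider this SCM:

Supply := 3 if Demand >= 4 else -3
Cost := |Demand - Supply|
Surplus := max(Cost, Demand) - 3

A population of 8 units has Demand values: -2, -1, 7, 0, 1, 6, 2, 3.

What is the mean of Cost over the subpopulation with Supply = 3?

3.5

E[Cost|Supply=3] averages over only the 2 units with Supply=3 (Demand = 7, 6): Cost = 4, 3, mean 3.5.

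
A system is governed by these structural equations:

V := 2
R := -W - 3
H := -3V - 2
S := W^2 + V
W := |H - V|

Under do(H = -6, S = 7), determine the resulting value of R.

The joint intervention fixes H = -6, S = 7, removing each variable's own equation.
W = |H - V|  [with H=-6, V=2]  = 8
R = -W - 3  [with W=8]  = -11

-11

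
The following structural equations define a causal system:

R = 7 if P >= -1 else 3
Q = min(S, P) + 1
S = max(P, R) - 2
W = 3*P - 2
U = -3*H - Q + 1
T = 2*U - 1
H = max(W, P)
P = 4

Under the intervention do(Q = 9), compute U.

-38

Intervening sets Q = 9 and removes its equation (Q = min(S, P) + 1).
W = 3*P - 2  [with P=4]  = 10
H = max(W, P)  [with W=10, P=4]  = 10
U = -3*H - Q + 1  [with H=10, Q=9]  = -38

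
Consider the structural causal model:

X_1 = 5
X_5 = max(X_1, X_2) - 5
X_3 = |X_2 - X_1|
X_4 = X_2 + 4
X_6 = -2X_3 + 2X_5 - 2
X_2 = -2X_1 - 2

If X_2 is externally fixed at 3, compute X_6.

Under do(X_2=3), the mechanism X_2 = -2X_1 - 2 is discarded; X_2 is fixed at 3.
X_3 = |X_2 - X_1|  [with X_2=3, X_1=5]  = 2
X_5 = max(X_1, X_2) - 5  [with X_1=5, X_2=3]  = 0
X_6 = -2X_3 + 2X_5 - 2  [with X_3=2, X_5=0]  = -6

-6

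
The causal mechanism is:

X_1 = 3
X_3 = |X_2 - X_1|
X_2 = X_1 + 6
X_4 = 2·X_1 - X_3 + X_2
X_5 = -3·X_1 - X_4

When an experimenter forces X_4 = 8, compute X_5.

Intervening sets X_4 = 8 and removes its equation (X_4 = 2·X_1 - X_3 + X_2).
X_5 = -3·X_1 - X_4  [with X_1=3, X_4=8]  = -17

-17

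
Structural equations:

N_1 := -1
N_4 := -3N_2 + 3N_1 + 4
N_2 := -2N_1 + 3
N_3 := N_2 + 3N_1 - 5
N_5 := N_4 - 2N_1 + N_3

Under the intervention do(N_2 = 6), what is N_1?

-1

Under do(N_2=6), the mechanism N_2 := -2N_1 + 3 is discarded; N_2 is fixed at 6.
N_1 is not downstream of the intervention, so its value is determined by the original equations.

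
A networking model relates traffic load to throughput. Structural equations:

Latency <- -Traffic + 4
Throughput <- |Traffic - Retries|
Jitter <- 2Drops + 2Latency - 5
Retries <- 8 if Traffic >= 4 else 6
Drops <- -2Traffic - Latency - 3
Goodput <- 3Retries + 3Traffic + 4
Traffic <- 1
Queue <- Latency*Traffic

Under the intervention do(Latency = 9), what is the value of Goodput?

25

do(Latency=9) replaces the equation Latency <- -Traffic + 4 with the constant Latency = 9.
Since Goodput is not a descendant of the intervened variable, it is unaffected.
Retries = 8 if Traffic >= 4 else 6  [with Traffic=1]  = 6
Goodput = 3Retries + 3Traffic + 4  [with Retries=6, Traffic=1]  = 25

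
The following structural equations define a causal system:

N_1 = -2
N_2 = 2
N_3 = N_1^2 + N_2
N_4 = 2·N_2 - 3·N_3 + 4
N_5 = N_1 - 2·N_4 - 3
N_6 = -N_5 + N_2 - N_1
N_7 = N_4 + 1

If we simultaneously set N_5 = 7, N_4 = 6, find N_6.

Setting N_5 = 7, N_4 = 6 by intervention discards those variables' equations.
N_6 = -N_5 + N_2 - N_1  [with N_5=7, N_2=2, N_1=-2]  = -3

-3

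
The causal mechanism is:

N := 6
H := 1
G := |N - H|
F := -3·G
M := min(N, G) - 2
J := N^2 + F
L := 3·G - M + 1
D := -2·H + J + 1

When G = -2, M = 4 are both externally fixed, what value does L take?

Under do(G = -2, M = 4), each intervened variable's structural equation is replaced by its fixed value.
L = 3·G - M + 1  [with G=-2, M=4]  = -9

-9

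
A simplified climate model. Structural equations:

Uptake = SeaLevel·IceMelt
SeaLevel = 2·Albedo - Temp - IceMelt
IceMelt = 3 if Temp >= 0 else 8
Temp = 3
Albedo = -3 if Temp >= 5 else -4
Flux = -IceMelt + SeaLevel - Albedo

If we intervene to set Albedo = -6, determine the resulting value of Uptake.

-54

The intervention breaks the incoming arrows to Albedo: Albedo = -3 if Temp >= 5 else -4 no longer applies, and Albedo = -6.
IceMelt = 3 if Temp >= 0 else 8  [with Temp=3]  = 3
SeaLevel = 2·Albedo - Temp - IceMelt  [with Albedo=-6, Temp=3, IceMelt=3]  = -18
Uptake = SeaLevel·IceMelt  [with SeaLevel=-18, IceMelt=3]  = -54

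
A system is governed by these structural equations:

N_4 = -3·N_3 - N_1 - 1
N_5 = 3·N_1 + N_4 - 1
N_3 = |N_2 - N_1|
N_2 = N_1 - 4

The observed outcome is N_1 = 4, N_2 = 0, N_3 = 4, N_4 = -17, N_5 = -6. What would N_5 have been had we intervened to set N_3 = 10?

do(N_3=10) replaces the equation N_3 = |N_2 - N_1| with the constant N_3 = 10.
N_4 = -3·N_3 - N_1 - 1  [with N_3=10, N_1=4]  = -35
N_5 = 3·N_1 + N_4 - 1  [with N_1=4, N_4=-35]  = -24

-24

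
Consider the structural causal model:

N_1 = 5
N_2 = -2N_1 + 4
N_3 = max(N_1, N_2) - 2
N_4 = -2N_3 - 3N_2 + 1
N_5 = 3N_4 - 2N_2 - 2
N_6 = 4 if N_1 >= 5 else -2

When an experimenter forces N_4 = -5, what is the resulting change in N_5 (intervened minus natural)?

-54

Intervening sets N_4 = -5 and removes its equation (N_4 = -2N_3 - 3N_2 + 1).
N_2 = -2N_1 + 4  [with N_1=5]  = -6
N_5 = 3N_4 - 2N_2 - 2  [with N_4=-5, N_2=-6]  = -5
Without intervention: N_2 = -2N_1 + 4  [with N_1=5]  = -6; N_3 = max(N_1, N_2) - 2  [with N_1=5, N_2=-6]  = 3; N_4 = -2N_3 - 3N_2 + 1  [with N_3=3, N_2=-6]  = 13; N_5 = 3N_4 - 2N_2 - 2  [with N_4=13, N_2=-6]  = 49.
Change = -5 − 49 = -54.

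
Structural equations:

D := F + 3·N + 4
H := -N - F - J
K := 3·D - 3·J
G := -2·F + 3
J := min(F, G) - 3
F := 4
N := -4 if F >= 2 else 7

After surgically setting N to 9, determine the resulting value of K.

129

The intervention breaks the incoming arrows to N: N := -4 if F >= 2 else 7 no longer applies, and N = 9.
G = -2·F + 3  [with F=4]  = -5
J = min(F, G) - 3  [with F=4, G=-5]  = -8
D = F + 3·N + 4  [with F=4, N=9]  = 35
K = 3·D - 3·J  [with D=35, J=-8]  = 129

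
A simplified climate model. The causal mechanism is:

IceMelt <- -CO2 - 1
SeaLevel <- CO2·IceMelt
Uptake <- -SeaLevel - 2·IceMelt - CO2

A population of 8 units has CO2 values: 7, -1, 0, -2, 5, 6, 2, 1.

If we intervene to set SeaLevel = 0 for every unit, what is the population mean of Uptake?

Under do(SeaLevel=0), SeaLevel's equation is replaced by SeaLevel=0 for every unit. Per-unit Uptake: 9, 1, 2, 0, 7, 8, 4, 3. Mean = 4.25.

4.25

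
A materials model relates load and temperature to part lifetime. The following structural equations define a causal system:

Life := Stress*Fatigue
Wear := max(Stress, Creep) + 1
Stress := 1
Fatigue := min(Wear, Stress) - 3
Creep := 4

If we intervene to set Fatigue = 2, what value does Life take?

2

Intervening sets Fatigue = 2 and removes its equation (Fatigue := min(Wear, Stress) - 3).
Life = Stress*Fatigue  [with Stress=1, Fatigue=2]  = 2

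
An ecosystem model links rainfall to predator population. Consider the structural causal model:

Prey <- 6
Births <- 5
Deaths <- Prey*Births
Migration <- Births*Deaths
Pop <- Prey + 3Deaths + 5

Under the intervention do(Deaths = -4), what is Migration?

-20

The intervention breaks the incoming arrows to Deaths: Deaths <- Prey*Births no longer applies, and Deaths = -4.
Migration = Births*Deaths  [with Births=5, Deaths=-4]  = -20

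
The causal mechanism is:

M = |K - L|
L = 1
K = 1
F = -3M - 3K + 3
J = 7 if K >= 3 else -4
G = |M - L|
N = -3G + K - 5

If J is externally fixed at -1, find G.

The intervention breaks the incoming arrows to J: J = 7 if K >= 3 else -4 no longer applies, and J = -1.
G is not downstream of the intervention, so its value is determined by the original equations.
M = |K - L|  [with K=1, L=1]  = 0
G = |M - L|  [with M=0, L=1]  = 1

1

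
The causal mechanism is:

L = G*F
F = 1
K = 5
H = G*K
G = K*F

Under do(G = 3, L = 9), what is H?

15

The joint intervention fixes G = 3, L = 9, removing each variable's own equation.
H = G*K  [with G=3, K=5]  = 15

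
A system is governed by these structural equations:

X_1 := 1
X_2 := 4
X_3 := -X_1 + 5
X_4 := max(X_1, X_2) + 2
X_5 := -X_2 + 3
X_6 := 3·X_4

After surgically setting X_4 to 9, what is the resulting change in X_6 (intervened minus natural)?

Under do(X_4=9), the mechanism X_4 := max(X_1, X_2) + 2 is discarded; X_4 is fixed at 9.
X_6 = 3·X_4  [with X_4=9]  = 27
Without intervention: X_4 = max(X_1, X_2) + 2  [with X_1=1, X_2=4]  = 6; X_6 = 3·X_4  [with X_4=6]  = 18.
Change = 27 − 18 = 9.

9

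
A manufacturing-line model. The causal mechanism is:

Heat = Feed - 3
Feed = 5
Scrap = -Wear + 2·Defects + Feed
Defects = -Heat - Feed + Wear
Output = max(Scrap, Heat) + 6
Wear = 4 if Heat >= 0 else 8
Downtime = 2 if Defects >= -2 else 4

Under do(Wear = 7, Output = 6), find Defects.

0

Setting Wear = 7, Output = 6 by intervention discards those variables' equations.
Heat = Feed - 3  [with Feed=5]  = 2
Defects = -Heat - Feed + Wear  [with Heat=2, Feed=5, Wear=7]  = 0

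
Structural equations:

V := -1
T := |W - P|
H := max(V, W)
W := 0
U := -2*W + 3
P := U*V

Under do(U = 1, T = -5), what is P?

-1

Setting U = 1, T = -5 by intervention discards those variables' equations.
P = U*V  [with U=1, V=-1]  = -1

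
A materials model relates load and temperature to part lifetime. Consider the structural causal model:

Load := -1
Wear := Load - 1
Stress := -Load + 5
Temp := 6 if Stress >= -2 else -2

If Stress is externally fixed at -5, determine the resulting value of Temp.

The intervention breaks the incoming arrows to Stress: Stress := -Load + 5 no longer applies, and Stress = -5.
Temp = 6 if Stress >= -2 else -2  [with Stress=-5]  = -2

-2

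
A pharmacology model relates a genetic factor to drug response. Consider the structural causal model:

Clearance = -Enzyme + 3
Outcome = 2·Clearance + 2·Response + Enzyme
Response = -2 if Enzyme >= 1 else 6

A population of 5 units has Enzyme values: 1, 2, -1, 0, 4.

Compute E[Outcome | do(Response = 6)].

Under do(Response=6), Response's equation is replaced by Response=6 for every unit. Per-unit Outcome: 17, 16, 19, 18, 14. Mean = 16.8.

16.8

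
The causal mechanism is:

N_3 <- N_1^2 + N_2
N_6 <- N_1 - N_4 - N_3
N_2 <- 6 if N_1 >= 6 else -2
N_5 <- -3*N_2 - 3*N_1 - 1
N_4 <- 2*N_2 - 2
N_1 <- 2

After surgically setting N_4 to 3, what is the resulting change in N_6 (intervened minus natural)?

-9

Under do(N_4=3), the mechanism N_4 <- 2*N_2 - 2 is discarded; N_4 is fixed at 3.
N_2 = 6 if N_1 >= 6 else -2  [with N_1=2]  = -2
N_3 = N_1^2 + N_2  [with N_1=2, N_2=-2]  = 2
N_6 = N_1 - N_4 - N_3  [with N_1=2, N_4=3, N_3=2]  = -3
Without intervention: N_2 = 6 if N_1 >= 6 else -2  [with N_1=2]  = -2; N_3 = N_1^2 + N_2  [with N_1=2, N_2=-2]  = 2; N_4 = 2*N_2 - 2  [with N_2=-2]  = -6; N_6 = N_1 - N_4 - N_3  [with N_1=2, N_4=-6, N_3=2]  = 6.
Change = -3 − 6 = -9.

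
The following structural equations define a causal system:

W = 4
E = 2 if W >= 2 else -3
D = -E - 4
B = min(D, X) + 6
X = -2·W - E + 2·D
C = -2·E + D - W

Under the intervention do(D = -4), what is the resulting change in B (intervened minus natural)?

do(D=-4) replaces the equation D = -E - 4 with the constant D = -4.
E = 2 if W >= 2 else -3  [with W=4]  = 2
X = -2·W - E + 2·D  [with W=4, E=2, D=-4]  = -18
B = min(D, X) + 6  [with D=-4, X=-18]  = -12
Without intervention: E = 2 if W >= 2 else -3  [with W=4]  = 2; D = -E - 4  [with E=2]  = -6; X = -2·W - E + 2·D  [with W=4, E=2, D=-6]  = -22; B = min(D, X) + 6  [with D=-6, X=-22]  = -16.
Change = -12 − (-16) = 4.

4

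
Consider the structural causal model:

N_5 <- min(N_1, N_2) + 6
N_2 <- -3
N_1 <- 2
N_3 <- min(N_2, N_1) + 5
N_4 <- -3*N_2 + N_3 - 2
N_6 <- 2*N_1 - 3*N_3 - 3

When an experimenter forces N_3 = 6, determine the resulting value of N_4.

The intervention breaks the incoming arrows to N_3: N_3 <- min(N_2, N_1) + 5 no longer applies, and N_3 = 6.
N_4 = -3*N_2 + N_3 - 2  [with N_2=-3, N_3=6]  = 13

13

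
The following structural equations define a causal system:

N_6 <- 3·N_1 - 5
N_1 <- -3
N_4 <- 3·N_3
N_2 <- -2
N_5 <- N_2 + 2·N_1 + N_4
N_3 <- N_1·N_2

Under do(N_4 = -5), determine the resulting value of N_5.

Intervening sets N_4 = -5 and removes its equation (N_4 <- 3·N_3).
N_5 = N_2 + 2·N_1 + N_4  [with N_2=-2, N_1=-3, N_4=-5]  = -13

-13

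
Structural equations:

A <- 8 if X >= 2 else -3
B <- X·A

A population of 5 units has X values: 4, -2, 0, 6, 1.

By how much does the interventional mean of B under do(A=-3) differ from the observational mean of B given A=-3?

-6.4

do(A=-3) breaks A's dependence on X. With A=-3 fixed, B across the units is -12, 6, 0, -18, -3, mean -5.4.
E[B|A=-3] averages over only the 3 units with A=-3 (X = -2, 0, 1): B = 6, 0, -3, mean 1.
Difference = -5.4 − 1 = -6.4.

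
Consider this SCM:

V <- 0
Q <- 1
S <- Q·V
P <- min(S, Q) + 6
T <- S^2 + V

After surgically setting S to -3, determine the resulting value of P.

3

The intervention breaks the incoming arrows to S: S <- Q·V no longer applies, and S = -3.
P = min(S, Q) + 6  [with S=-3, Q=1]  = 3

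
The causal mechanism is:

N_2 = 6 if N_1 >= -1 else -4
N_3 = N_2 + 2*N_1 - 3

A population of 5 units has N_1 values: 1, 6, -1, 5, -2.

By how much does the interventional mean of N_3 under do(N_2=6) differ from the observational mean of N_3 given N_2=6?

Every unit gets N_2=6 under the intervention. N_3 values become 5, 15, 1, 13, -1; E[N_3|do(N_2=6)] = 6.6.
E[N_3|N_2=6] averages over only the 4 units with N_2=6 (N_1 = 1, 6, -1, 5): N_3 = 5, 15, 1, 13, mean 8.5.
Difference = 6.6 − 8.5 = -1.9.

-1.9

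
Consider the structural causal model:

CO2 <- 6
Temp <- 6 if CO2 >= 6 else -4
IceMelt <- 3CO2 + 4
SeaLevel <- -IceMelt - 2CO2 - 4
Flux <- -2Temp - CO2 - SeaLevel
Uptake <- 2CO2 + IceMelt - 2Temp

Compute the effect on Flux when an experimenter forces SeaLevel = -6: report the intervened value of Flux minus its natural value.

-32

Intervening sets SeaLevel = -6 and removes its equation (SeaLevel <- -IceMelt - 2CO2 - 4).
Temp = 6 if CO2 >= 6 else -4  [with CO2=6]  = 6
Flux = -2Temp - CO2 - SeaLevel  [with Temp=6, CO2=6, SeaLevel=-6]  = -12
Without intervention: Temp = 6 if CO2 >= 6 else -4  [with CO2=6]  = 6; IceMelt = 3CO2 + 4  [with CO2=6]  = 22; SeaLevel = -IceMelt - 2CO2 - 4  [with IceMelt=22, CO2=6]  = -38; Flux = -2Temp - CO2 - SeaLevel  [with Temp=6, CO2=6, SeaLevel=-38]  = 20.
Change = -12 − 20 = -32.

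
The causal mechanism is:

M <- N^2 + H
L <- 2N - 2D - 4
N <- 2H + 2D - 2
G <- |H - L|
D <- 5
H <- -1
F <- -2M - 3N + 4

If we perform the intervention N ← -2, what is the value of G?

The intervention breaks the incoming arrows to N: N <- 2H + 2D - 2 no longer applies, and N = -2.
L = 2N - 2D - 4  [with N=-2, D=5]  = -18
G = |H - L|  [with H=-1, L=-18]  = 17

17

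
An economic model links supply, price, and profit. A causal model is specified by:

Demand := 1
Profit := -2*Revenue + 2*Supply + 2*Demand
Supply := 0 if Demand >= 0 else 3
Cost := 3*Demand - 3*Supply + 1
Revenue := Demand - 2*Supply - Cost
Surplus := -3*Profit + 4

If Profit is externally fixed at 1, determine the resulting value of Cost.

4

do(Profit=1) replaces the equation Profit := -2*Revenue + 2*Supply + 2*Demand with the constant Profit = 1.
Cost is not downstream of the intervention, so its value is determined by the original equations.
Supply = 0 if Demand >= 0 else 3  [with Demand=1]  = 0
Cost = 3*Demand - 3*Supply + 1  [with Demand=1, Supply=0]  = 4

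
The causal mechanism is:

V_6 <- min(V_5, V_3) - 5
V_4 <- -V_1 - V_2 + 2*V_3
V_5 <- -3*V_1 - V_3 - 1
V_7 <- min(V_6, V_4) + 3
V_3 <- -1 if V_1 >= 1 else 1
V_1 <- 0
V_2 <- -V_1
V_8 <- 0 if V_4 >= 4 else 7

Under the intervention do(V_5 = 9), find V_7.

-1

Under do(V_5=9), the mechanism V_5 <- -3*V_1 - V_3 - 1 is discarded; V_5 is fixed at 9.
V_2 = -V_1  [with V_1=0]  = 0
V_3 = -1 if V_1 >= 1 else 1  [with V_1=0]  = 1
V_4 = -V_1 - V_2 + 2*V_3  [with V_1=0, V_2=0, V_3=1]  = 2
V_6 = min(V_5, V_3) - 5  [with V_5=9, V_3=1]  = -4
V_7 = min(V_6, V_4) + 3  [with V_6=-4, V_4=2]  = -1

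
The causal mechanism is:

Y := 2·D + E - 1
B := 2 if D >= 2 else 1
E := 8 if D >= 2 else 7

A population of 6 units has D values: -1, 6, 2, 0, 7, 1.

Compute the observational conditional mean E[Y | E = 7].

Conditioning on E=7 selects the 3 unit(s) with D ∈ {-1, 0, 1}. Their Y values: 4, 6, 8. Mean = 6.

6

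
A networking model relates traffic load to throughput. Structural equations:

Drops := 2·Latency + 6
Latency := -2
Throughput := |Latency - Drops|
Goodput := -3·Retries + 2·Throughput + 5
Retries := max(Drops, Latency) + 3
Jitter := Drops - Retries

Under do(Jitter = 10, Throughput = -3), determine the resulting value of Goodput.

The joint intervention fixes Jitter = 10, Throughput = -3, removing each variable's own equation.
Drops = 2·Latency + 6  [with Latency=-2]  = 2
Retries = max(Drops, Latency) + 3  [with Drops=2, Latency=-2]  = 5
Goodput = -3·Retries + 2·Throughput + 5  [with Retries=5, Throughput=-3]  = -16

-16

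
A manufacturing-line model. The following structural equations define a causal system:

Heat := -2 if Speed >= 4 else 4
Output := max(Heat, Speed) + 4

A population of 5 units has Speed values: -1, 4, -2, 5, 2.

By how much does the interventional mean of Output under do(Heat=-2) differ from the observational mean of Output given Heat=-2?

Under do(Heat=-2), Heat's equation is replaced by Heat=-2 for every unit. Per-unit Output: 3, 8, 2, 9, 6. Mean = 5.6.
Conditioning on Heat=-2 selects the 2 unit(s) with Speed ∈ {4, 5}. Their Output values: 8, 9. Mean = 8.5.
Difference = 5.6 − 8.5 = -2.9.

-2.9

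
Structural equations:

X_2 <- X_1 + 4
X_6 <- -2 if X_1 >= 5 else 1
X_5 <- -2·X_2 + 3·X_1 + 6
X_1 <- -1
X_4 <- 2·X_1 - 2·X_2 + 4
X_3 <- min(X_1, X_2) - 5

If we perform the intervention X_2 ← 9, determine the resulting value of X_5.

do(X_2=9) replaces the equation X_2 <- X_1 + 4 with the constant X_2 = 9.
X_5 = -2·X_2 + 3·X_1 + 6  [with X_2=9, X_1=-1]  = -15

-15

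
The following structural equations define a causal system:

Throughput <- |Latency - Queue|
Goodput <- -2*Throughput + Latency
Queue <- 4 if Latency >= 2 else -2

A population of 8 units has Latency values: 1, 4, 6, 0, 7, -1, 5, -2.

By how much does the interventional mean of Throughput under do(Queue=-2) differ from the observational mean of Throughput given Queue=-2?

Every unit gets Queue=-2 under the intervention. Throughput values become 3, 6, 8, 2, 9, 1, 7, 0; E[Throughput|do(Queue=-2)] = 4.5.
Observing Queue=-2 restricts to units where Queue's equation naturally yields -2: Latency ∈ {1, 0, -1, -2}. In that subpopulation Throughput = 3, 2, 1, 0, mean 1.5.
Difference = 4.5 − 1.5 = 3.

3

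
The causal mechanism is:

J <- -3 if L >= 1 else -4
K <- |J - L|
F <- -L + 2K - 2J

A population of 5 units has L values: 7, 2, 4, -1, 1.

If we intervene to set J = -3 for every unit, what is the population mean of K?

Under do(J=-3), J's equation is replaced by J=-3 for every unit. Per-unit K: 10, 5, 7, 2, 4. Mean = 5.6.

5.6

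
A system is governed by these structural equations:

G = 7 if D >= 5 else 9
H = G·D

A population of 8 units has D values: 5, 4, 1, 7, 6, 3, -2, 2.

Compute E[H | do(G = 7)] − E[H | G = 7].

-19.25

The intervention sets G=7 in all 8 units regardless of D. Recomputing H per unit gives 35, 28, 7, 49, 42, 21, -14, 14; average 22.75.
Conditioning on G=7 selects the 3 unit(s) with D ∈ {5, 7, 6}. Their H values: 35, 49, 42. Mean = 42.
Difference = 22.75 − 42 = -19.25.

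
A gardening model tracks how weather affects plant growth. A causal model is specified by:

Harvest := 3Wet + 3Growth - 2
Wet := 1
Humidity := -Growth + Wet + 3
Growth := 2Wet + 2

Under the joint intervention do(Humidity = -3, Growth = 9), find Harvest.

28

The joint intervention fixes Humidity = -3, Growth = 9, removing each variable's own equation.
Harvest = 3Wet + 3Growth - 2  [with Wet=1, Growth=9]  = 28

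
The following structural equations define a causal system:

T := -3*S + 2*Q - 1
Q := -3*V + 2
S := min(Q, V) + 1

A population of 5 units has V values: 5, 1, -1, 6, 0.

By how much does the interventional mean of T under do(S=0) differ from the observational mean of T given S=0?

-13.2

do(S=0) breaks S's dependence on V. With S=0 fixed, T across the units is -27, -3, 9, -33, 3, mean -10.2.
Observing S=0 restricts to units where S's equation naturally yields 0: V ∈ {1, -1}. In that subpopulation T = -3, 9, mean 3.
Difference = -10.2 − 3 = -13.2.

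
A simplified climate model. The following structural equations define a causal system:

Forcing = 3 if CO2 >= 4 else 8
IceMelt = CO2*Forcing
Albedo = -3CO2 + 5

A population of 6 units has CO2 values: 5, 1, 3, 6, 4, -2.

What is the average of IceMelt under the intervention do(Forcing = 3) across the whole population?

8.5

Every unit gets Forcing=3 under the intervention. IceMelt values become 15, 3, 9, 18, 12, -6; E[IceMelt|do(Forcing=3)] = 8.5.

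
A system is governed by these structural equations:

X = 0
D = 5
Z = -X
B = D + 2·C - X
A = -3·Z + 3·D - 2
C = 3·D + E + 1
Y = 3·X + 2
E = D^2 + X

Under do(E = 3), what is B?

do(E=3) replaces the equation E = D^2 + X with the constant E = 3.
C = 3·D + E + 1  [with D=5, E=3]  = 19
B = D + 2·C - X  [with D=5, C=19, X=0]  = 43

43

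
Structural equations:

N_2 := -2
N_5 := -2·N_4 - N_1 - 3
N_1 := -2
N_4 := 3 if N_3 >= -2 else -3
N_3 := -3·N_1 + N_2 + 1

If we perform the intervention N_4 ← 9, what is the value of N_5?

-19

Intervening sets N_4 = 9 and removes its equation (N_4 := 3 if N_3 >= -2 else -3).
N_5 = -2·N_4 - N_1 - 3  [with N_4=9, N_1=-2]  = -19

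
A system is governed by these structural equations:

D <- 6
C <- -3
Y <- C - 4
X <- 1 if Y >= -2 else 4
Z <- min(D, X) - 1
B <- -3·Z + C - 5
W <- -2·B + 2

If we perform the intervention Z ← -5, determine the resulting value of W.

Under do(Z=-5), the mechanism Z <- min(D, X) - 1 is discarded; Z is fixed at -5.
B = -3·Z + C - 5  [with Z=-5, C=-3]  = 7
W = -2·B + 2  [with B=7]  = -12

-12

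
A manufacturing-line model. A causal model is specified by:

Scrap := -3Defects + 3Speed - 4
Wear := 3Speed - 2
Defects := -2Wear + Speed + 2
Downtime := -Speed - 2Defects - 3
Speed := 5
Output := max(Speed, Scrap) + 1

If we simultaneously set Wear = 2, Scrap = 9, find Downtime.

The joint intervention fixes Wear = 2, Scrap = 9, removing each variable's own equation.
Defects = -2Wear + Speed + 2  [with Wear=2, Speed=5]  = 3
Downtime = -Speed - 2Defects - 3  [with Speed=5, Defects=3]  = -14

-14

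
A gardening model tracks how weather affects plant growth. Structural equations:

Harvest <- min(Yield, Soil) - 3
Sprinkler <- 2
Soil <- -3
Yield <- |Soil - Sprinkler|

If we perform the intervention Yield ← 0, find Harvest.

-6

The intervention breaks the incoming arrows to Yield: Yield <- |Soil - Sprinkler| no longer applies, and Yield = 0.
Harvest = min(Yield, Soil) - 3  [with Yield=0, Soil=-3]  = -6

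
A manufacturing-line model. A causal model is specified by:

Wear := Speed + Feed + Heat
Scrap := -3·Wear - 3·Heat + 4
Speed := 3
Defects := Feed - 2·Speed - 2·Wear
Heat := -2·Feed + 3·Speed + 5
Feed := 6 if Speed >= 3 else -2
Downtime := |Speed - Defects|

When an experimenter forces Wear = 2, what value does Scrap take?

Under do(Wear=2), the mechanism Wear := Speed + Feed + Heat is discarded; Wear is fixed at 2.
Feed = 6 if Speed >= 3 else -2  [with Speed=3]  = 6
Heat = -2·Feed + 3·Speed + 5  [with Feed=6, Speed=3]  = 2
Scrap = -3·Wear - 3·Heat + 4  [with Wear=2, Heat=2]  = -8

-8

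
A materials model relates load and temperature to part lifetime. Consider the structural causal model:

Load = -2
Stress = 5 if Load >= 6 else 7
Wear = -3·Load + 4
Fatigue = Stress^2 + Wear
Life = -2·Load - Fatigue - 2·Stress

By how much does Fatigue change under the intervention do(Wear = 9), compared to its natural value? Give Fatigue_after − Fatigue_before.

-1

The intervention breaks the incoming arrows to Wear: Wear = -3·Load + 4 no longer applies, and Wear = 9.
Stress = 5 if Load >= 6 else 7  [with Load=-2]  = 7
Fatigue = Stress^2 + Wear  [with Stress=7, Wear=9]  = 58
Without intervention: Stress = 5 if Load >= 6 else 7  [with Load=-2]  = 7; Wear = -3·Load + 4  [with Load=-2]  = 10; Fatigue = Stress^2 + Wear  [with Stress=7, Wear=10]  = 59.
Change = 58 − 59 = -1.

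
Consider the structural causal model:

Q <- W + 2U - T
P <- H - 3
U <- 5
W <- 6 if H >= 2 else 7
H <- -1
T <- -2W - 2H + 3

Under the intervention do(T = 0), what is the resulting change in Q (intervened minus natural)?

-9

The intervention breaks the incoming arrows to T: T <- -2W - 2H + 3 no longer applies, and T = 0.
W = 6 if H >= 2 else 7  [with H=-1]  = 7
Q = W + 2U - T  [with W=7, U=5, T=0]  = 17
Without intervention: W = 6 if H >= 2 else 7  [with H=-1]  = 7; T = -2W - 2H + 3  [with W=7, H=-1]  = -9; Q = W + 2U - T  [with W=7, U=5, T=-9]  = 26.
Change = 17 − 26 = -9.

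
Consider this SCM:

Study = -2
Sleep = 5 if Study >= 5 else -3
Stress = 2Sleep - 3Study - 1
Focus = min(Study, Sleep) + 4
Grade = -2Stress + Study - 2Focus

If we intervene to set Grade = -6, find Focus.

1

The intervention breaks the incoming arrows to Grade: Grade = -2Stress + Study - 2Focus no longer applies, and Grade = -6.
Since Focus is not a descendant of the intervened variable, it is unaffected.
Sleep = 5 if Study >= 5 else -3  [with Study=-2]  = -3
Focus = min(Study, Sleep) + 4  [with Study=-2, Sleep=-3]  = 1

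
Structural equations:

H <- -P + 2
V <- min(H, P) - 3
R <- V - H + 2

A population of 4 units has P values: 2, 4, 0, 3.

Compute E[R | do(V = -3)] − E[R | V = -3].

1.25

do(V=-3) breaks V's dependence on P. With V=-3 fixed, R across the units is -1, 1, -3, 0, mean -0.75.
Conditioning on V=-3 selects the 2 unit(s) with P ∈ {2, 0}. Their R values: -1, -3. Mean = -2.
Difference = -0.75 − (-2) = 1.25.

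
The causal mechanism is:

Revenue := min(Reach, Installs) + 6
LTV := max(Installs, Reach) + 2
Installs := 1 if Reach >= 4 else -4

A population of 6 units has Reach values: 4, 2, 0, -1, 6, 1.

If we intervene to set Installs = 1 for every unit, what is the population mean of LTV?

4.5

do(Installs=1) breaks Installs's dependence on Reach. With Installs=1 fixed, LTV across the units is 6, 4, 3, 3, 8, 3, mean 4.5.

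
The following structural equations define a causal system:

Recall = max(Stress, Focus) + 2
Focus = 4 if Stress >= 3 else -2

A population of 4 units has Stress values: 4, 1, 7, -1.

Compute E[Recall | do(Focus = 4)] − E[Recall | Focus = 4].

The intervention sets Focus=4 in all 4 units regardless of Stress. Recomputing Recall per unit gives 6, 6, 9, 6; average 6.75.
Conditioning on Focus=4 selects the 2 unit(s) with Stress ∈ {4, 7}. Their Recall values: 6, 9. Mean = 7.5.
Difference = 6.75 − 7.5 = -0.75.

-0.75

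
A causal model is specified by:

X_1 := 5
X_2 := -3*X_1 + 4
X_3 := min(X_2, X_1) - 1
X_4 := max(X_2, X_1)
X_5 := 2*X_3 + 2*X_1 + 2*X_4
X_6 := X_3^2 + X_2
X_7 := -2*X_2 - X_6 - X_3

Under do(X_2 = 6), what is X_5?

30

do(X_2=6) replaces the equation X_2 := -3*X_1 + 4 with the constant X_2 = 6.
X_3 = min(X_2, X_1) - 1  [with X_2=6, X_1=5]  = 4
X_4 = max(X_2, X_1)  [with X_2=6, X_1=5]  = 6
X_5 = 2*X_3 + 2*X_1 + 2*X_4  [with X_3=4, X_1=5, X_4=6]  = 30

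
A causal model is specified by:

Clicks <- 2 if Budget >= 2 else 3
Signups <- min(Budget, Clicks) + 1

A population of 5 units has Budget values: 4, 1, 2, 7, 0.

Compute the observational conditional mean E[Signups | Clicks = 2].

Conditioning on Clicks=2 selects the 3 unit(s) with Budget ∈ {4, 2, 7}. Their Signups values: 3, 3, 3. Mean = 3.

3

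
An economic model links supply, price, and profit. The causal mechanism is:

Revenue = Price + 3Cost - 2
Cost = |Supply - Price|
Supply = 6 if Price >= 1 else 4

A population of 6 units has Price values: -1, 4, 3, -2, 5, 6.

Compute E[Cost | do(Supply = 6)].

3.5

Under do(Supply=6), Supply's equation is replaced by Supply=6 for every unit. Per-unit Cost: 7, 2, 3, 8, 1, 0. Mean = 3.5.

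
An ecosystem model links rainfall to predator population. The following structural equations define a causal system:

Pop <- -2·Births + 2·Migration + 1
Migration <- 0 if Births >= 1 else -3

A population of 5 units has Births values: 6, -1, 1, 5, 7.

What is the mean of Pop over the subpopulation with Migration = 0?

-8.5

E[Pop|Migration=0] averages over only the 4 units with Migration=0 (Births = 6, 1, 5, 7): Pop = -11, -1, -9, -13, mean -8.5.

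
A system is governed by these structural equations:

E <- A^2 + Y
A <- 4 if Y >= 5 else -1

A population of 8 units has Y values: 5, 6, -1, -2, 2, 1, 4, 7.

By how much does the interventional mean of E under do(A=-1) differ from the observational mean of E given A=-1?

1.95

Every unit gets A=-1 under the intervention. E values become 6, 7, 0, -1, 3, 2, 5, 8; E[E|do(A=-1)] = 3.75.
Observing A=-1 restricts to units where A's equation naturally yields -1: Y ∈ {-1, -2, 2, 1, 4}. In that subpopulation E = 0, -1, 3, 2, 5, mean 1.8.
Difference = 3.75 − 1.8 = 1.95.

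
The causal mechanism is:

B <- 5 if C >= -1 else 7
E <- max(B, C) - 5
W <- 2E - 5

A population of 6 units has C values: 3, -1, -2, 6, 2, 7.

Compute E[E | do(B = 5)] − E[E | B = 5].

Under do(B=5), B's equation is replaced by B=5 for every unit. Per-unit E: 0, 0, 0, 1, 0, 2. Mean = 0.5.
Observing B=5 restricts to units where B's equation naturally yields 5: C ∈ {3, -1, 6, 2, 7}. In that subpopulation E = 0, 0, 1, 0, 2, mean 0.6.
Difference = 0.5 − 0.6 = -0.1.

-0.1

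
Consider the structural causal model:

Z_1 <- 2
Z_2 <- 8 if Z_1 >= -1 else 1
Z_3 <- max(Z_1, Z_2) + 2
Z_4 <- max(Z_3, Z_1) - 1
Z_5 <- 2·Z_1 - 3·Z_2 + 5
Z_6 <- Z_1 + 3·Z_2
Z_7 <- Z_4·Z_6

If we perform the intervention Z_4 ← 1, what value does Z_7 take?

The intervention breaks the incoming arrows to Z_4: Z_4 <- max(Z_3, Z_1) - 1 no longer applies, and Z_4 = 1.
Z_2 = 8 if Z_1 >= -1 else 1  [with Z_1=2]  = 8
Z_6 = Z_1 + 3·Z_2  [with Z_1=2, Z_2=8]  = 26
Z_7 = Z_4·Z_6  [with Z_4=1, Z_6=26]  = 26

26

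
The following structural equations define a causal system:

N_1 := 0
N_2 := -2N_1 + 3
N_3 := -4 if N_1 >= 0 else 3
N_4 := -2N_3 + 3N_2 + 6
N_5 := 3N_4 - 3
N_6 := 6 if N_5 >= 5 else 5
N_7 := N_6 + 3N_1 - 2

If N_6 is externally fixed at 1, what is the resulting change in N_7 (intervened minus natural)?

-5

Intervening sets N_6 = 1 and removes its equation (N_6 := 6 if N_5 >= 5 else 5).
N_7 = N_6 + 3N_1 - 2  [with N_6=1, N_1=0]  = -1
Without intervention: N_2 = -2N_1 + 3  [with N_1=0]  = 3; N_3 = -4 if N_1 >= 0 else 3  [with N_1=0]  = -4; N_4 = -2N_3 + 3N_2 + 6  [with N_3=-4, N_2=3]  = 23; N_5 = 3N_4 - 3  [with N_4=23]  = 66; N_6 = 6 if N_5 >= 5 else 5  [with N_5=66]  = 6; N_7 = N_6 + 3N_1 - 2  [with N_6=6, N_1=0]  = 4.
Change = -1 − 4 = -5.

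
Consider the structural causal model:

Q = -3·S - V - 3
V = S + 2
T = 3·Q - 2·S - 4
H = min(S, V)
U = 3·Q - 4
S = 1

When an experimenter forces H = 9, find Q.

do(H=9) replaces the equation H = min(S, V) with the constant H = 9.
Q is not downstream of the intervention, so its value is determined by the original equations.
V = S + 2  [with S=1]  = 3
Q = -3·S - V - 3  [with S=1, V=3]  = -9

-9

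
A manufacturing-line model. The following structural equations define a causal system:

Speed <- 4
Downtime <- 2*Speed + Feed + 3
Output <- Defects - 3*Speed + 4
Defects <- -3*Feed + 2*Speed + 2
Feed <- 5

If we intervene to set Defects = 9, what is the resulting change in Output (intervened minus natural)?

The intervention breaks the incoming arrows to Defects: Defects <- -3*Feed + 2*Speed + 2 no longer applies, and Defects = 9.
Output = Defects - 3*Speed + 4  [with Defects=9, Speed=4]  = 1
Without intervention: Defects = -3*Feed + 2*Speed + 2  [with Feed=5, Speed=4]  = -5; Output = Defects - 3*Speed + 4  [with Defects=-5, Speed=4]  = -13.
Change = 1 − (-13) = 14.

14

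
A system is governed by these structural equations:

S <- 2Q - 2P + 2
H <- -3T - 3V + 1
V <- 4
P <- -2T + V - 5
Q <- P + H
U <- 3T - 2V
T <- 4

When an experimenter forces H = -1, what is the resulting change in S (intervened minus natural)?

44

The intervention breaks the incoming arrows to H: H <- -3T - 3V + 1 no longer applies, and H = -1.
P = -2T + V - 5  [with T=4, V=4]  = -9
Q = P + H  [with P=-9, H=-1]  = -10
S = 2Q - 2P + 2  [with Q=-10, P=-9]  = 0
Without intervention: H = -3T - 3V + 1  [with T=4, V=4]  = -23; P = -2T + V - 5  [with T=4, V=4]  = -9; Q = P + H  [with P=-9, H=-23]  = -32; S = 2Q - 2P + 2  [with Q=-32, P=-9]  = -44.
Change = 0 − (-44) = 44.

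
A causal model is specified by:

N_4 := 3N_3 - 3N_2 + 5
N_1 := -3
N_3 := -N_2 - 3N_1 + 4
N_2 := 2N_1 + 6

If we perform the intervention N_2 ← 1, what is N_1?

Under do(N_2=1), the mechanism N_2 := 2N_1 + 6 is discarded; N_2 is fixed at 1.
N_1 is not downstream of the intervention, so its value is determined by the original equations.

-3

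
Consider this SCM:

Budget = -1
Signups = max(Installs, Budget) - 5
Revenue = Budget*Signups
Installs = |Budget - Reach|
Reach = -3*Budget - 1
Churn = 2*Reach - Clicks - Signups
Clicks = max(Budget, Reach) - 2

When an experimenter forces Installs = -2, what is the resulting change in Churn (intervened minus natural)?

Under do(Installs=-2), the mechanism Installs = |Budget - Reach| is discarded; Installs is fixed at -2.
Reach = -3*Budget - 1  [with Budget=-1]  = 2
Clicks = max(Budget, Reach) - 2  [with Budget=-1, Reach=2]  = 0
Signups = max(Installs, Budget) - 5  [with Installs=-2, Budget=-1]  = -6
Churn = 2*Reach - Clicks - Signups  [with Reach=2, Clicks=0, Signups=-6]  = 10
Without intervention: Reach = -3*Budget - 1  [with Budget=-1]  = 2; Clicks = max(Budget, Reach) - 2  [with Budget=-1, Reach=2]  = 0; Installs = |Budget - Reach|  [with Budget=-1, Reach=2]  = 3; Signups = max(Installs, Budget) - 5  [with Installs=3, Budget=-1]  = -2; Churn = 2*Reach - Clicks - Signups  [with Reach=2, Clicks=0, Signups=-2]  = 6.
Change = 10 − 6 = 4.

4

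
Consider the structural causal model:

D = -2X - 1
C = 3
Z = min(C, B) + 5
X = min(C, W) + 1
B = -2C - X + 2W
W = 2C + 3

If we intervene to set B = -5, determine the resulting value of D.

-9

Under do(B=-5), the mechanism B = -2C - X + 2W is discarded; B is fixed at -5.
Since D is not a descendant of the intervened variable, it is unaffected.
W = 2C + 3  [with C=3]  = 9
X = min(C, W) + 1  [with C=3, W=9]  = 4
D = -2X - 1  [with X=4]  = -9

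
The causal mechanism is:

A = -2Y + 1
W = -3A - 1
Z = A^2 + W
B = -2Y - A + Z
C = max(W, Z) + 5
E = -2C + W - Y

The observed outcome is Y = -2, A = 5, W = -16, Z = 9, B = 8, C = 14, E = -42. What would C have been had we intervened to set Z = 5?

10

Under do(Z=5), the mechanism Z = A^2 + W is discarded; Z is fixed at 5.
A = -2Y + 1  [with Y=-2]  = 5
W = -3A - 1  [with A=5]  = -16
C = max(W, Z) + 5  [with W=-16, Z=5]  = 10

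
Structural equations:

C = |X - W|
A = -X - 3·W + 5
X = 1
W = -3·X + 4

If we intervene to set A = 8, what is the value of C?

The intervention breaks the incoming arrows to A: A = -X - 3·W + 5 no longer applies, and A = 8.
C is not downstream of the intervention, so its value is determined by the original equations.
W = -3·X + 4  [with X=1]  = 1
C = |X - W|  [with X=1, W=1]  = 0

0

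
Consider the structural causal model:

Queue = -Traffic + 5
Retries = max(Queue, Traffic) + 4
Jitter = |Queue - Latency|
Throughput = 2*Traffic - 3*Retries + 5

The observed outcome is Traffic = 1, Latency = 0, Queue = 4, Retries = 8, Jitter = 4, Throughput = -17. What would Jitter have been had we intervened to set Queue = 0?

0

do(Queue=0) replaces the equation Queue = -Traffic + 5 with the constant Queue = 0.
Jitter = |Queue - Latency|  [with Queue=0, Latency=0]  = 0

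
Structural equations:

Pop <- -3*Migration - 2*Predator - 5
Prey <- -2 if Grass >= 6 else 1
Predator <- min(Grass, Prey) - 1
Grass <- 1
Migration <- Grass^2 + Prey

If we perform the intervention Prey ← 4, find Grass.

1

Under do(Prey=4), the mechanism Prey <- -2 if Grass >= 6 else 1 is discarded; Prey is fixed at 4.
Grass is not downstream of the intervention, so its value is determined by the original equations.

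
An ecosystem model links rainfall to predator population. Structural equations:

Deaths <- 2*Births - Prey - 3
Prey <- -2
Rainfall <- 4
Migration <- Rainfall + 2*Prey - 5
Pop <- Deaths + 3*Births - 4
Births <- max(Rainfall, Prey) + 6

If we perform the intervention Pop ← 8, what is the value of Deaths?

19

do(Pop=8) replaces the equation Pop <- Deaths + 3*Births - 4 with the constant Pop = 8.
No directed path runs from Pop to Deaths, so Deaths keeps its natural value.
Births = max(Rainfall, Prey) + 6  [with Rainfall=4, Prey=-2]  = 10
Deaths = 2*Births - Prey - 3  [with Births=10, Prey=-2]  = 19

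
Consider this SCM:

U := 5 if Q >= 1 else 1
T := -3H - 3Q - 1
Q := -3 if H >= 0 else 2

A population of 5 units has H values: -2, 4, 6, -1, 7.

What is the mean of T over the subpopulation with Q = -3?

E[T|Q=-3] averages over only the 3 units with Q=-3 (H = 4, 6, 7): T = -4, -10, -13, mean -9.

-9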